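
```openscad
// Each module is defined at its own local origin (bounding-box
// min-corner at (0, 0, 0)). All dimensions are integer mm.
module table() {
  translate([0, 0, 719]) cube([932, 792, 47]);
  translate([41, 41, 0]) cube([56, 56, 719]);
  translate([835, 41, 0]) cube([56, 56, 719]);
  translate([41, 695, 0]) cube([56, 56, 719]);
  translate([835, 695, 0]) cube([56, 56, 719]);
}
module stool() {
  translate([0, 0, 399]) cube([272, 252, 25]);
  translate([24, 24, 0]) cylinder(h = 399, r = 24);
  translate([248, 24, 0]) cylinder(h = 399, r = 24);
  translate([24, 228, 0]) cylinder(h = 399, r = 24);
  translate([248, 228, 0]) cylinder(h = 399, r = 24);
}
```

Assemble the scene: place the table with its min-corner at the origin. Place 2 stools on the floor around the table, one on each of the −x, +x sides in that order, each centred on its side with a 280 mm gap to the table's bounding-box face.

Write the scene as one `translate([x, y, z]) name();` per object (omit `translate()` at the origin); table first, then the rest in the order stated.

table();
translate([-552, 270, 0]) stool();
translate([1212, 270, 0]) stool();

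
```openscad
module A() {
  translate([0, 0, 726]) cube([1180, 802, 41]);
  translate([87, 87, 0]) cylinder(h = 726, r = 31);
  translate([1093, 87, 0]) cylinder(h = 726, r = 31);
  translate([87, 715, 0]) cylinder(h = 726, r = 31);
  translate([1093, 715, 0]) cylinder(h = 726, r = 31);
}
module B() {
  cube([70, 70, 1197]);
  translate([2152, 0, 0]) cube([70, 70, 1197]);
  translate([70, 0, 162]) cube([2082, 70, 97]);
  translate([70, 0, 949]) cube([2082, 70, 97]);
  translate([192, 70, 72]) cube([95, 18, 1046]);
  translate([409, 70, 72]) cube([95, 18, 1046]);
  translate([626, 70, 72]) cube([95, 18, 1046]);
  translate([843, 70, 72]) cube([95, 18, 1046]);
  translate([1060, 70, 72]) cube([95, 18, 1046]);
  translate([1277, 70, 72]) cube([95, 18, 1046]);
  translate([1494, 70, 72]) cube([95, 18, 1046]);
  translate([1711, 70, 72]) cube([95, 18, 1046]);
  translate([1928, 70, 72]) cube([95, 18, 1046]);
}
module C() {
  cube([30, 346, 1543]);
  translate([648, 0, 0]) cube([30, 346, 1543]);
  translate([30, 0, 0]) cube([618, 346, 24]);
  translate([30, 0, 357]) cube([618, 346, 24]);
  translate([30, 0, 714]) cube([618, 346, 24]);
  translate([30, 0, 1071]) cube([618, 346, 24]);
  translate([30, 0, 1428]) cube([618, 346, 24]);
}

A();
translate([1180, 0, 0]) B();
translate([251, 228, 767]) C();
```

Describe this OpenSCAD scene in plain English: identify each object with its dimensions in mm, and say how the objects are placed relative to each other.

A is a rectangular dining table. The top is 1180×802×41 mm with its upper surface at z = 767 mm. It stands on four round legs of 62 mm diameter, each leg's bounding box inset 56 mm from the nearest pair of top edges, running from the floor to the underside of the top.

B is a fence section. Two 70×70 mm posts, 1197 mm tall, stand on the floor with a clear span of 2082 mm between their inner faces. Two horizontal rails of 70×97 mm section span the gap between the posts with their undersides at z = 162 mm and z = 949 mm, flush with the posts' −y face. 9 pickets, each 95 mm wide, 18 mm thick and 1046 mm tall, are fixed to the +y face of the rails with their bottoms at z = 72 mm, evenly spaced across the span with equal gaps (rounded down to the nearest mm) at the −x end and between each pair — any rounding remainder accumulates at the +x end.

C is a bookshelf 678 mm wide overall, 346 mm deep and 1543 mm tall. The two sides are 30 mm thick vertical panels. 5 horizontal shelves of 24 mm thickness span between the inner faces of the sides; the lowest shelf sits on the floor and shelves are stacked with a clear vertical gap of 333 mm between each pair.

The fence section is against the table's +x side, with their −y faces flush. The bookshelf is on top of the table, centred.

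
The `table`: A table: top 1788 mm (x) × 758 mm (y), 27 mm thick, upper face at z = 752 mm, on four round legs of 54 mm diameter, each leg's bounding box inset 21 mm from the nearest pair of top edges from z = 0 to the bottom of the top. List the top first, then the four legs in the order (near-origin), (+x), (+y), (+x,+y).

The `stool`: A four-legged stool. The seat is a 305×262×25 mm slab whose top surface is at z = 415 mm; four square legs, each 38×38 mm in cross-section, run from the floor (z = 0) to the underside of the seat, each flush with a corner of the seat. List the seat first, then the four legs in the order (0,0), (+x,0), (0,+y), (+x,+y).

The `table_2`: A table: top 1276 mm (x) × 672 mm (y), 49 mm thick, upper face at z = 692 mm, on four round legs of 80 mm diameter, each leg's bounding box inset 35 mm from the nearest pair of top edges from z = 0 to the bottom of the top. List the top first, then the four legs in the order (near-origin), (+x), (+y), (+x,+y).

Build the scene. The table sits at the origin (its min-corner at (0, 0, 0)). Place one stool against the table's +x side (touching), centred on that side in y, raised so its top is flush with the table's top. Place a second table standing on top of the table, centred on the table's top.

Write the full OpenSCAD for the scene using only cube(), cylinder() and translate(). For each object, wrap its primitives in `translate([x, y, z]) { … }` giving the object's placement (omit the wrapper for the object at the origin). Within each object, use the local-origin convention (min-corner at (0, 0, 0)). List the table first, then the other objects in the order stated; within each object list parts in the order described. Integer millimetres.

translate([0, 0, 725]) cube([1788, 758, 27]);
translate([48, 48, 0]) cylinder(h = 725, r = 27);
translate([1740, 48, 0]) cylinder(h = 725, r = 27);
translate([48, 710, 0]) cylinder(h = 725, r = 27);
translate([1740, 710, 0]) cylinder(h = 725, r = 27);
translate([1788, 248, 337]) {
  translate([0, 0, 390]) cube([305, 262, 25]);
  cube([38, 38, 390]);
  translate([267, 0, 0]) cube([38, 38, 390]);
  translate([0, 224, 0]) cube([38, 38, 390]);
  translate([267, 224, 0]) cube([38, 38, 390]);
}
translate([256, 43, 752]) {
  translate([0, 0, 643]) cube([1276, 672, 49]);
  translate([75, 75, 0]) cylinder(h = 643, r = 40);
  translate([1201, 75, 0]) cylinder(h = 643, r = 40);
  translate([75, 597, 0]) cylinder(h = 643, r = 40);
  translate([1201, 597, 0]) cylinder(h = 643, r = 40);
}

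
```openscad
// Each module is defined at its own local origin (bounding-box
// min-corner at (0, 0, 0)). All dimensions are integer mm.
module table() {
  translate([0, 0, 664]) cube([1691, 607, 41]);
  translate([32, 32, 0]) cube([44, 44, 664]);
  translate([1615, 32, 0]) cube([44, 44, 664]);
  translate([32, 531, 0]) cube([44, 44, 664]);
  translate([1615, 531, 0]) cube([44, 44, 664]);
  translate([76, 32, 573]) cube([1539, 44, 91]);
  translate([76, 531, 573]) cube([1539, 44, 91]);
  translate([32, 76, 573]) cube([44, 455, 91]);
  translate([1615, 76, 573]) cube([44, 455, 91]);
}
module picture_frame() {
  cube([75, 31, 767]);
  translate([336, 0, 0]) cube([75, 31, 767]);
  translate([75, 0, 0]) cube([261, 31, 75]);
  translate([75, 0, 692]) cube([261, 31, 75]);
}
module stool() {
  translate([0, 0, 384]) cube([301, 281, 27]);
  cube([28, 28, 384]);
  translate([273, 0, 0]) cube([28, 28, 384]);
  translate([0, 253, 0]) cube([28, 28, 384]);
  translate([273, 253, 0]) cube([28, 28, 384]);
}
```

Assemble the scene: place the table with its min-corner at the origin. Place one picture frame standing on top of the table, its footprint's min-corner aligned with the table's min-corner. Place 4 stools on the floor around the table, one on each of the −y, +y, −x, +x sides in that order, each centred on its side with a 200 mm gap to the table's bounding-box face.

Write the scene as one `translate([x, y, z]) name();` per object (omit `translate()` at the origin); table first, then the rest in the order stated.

table();
translate([0, 0, 705]) picture_frame();
translate([695, -481, 0]) stool();
translate([695, 807, 0]) stool();
translate([-501, 163, 0]) stool();
translate([1891, 163, 0]) stool();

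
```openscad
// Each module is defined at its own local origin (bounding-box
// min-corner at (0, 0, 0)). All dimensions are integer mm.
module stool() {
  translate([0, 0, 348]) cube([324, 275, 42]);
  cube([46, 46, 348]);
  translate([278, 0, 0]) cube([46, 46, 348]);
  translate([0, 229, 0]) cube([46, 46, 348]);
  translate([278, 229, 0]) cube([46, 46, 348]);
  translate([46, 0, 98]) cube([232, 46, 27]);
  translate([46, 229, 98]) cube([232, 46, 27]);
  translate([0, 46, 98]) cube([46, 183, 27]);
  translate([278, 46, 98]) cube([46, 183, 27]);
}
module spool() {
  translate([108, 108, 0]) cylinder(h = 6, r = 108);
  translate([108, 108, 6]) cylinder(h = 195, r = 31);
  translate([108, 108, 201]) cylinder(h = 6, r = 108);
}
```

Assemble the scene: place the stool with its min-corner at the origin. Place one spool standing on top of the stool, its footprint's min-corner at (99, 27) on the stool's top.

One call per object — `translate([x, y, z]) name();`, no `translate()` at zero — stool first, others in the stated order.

stool();
translate([99, 27, 390]) spool();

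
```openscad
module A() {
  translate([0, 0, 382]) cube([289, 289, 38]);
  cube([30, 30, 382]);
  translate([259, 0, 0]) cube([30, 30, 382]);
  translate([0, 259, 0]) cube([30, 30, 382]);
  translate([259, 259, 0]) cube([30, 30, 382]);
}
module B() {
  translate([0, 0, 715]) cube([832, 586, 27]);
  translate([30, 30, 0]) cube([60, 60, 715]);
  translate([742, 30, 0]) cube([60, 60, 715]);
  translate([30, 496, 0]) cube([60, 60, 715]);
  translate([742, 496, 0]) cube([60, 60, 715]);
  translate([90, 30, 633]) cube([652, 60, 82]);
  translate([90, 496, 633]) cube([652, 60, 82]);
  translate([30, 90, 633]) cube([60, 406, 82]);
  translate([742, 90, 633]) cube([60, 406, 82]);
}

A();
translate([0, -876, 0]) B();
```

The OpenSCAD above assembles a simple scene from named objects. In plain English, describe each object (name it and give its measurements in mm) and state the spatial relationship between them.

A is a four-legged stool. The seat is a 289×289×38 mm slab whose top surface is at z = 420 mm; four square legs, each 30×30 mm in cross-section, run from the floor (z = 0) to the underside of the seat, each flush with a corner of the seat.

B is a table: top 832 mm (x) × 586 mm (y), 27 mm thick, upper face at z = 742 mm, on four 60×60 mm square legs, each inset 30 mm from the nearest pair of top edges, running from z = 0 to the bottom of the top. Four apron rails, 60 mm thick and 82 mm tall, run between adjacent legs with their top edges flush with the underside of the top and their outer faces flush with the legs' outer faces.

The table is on the floor beside the stool on its −y side.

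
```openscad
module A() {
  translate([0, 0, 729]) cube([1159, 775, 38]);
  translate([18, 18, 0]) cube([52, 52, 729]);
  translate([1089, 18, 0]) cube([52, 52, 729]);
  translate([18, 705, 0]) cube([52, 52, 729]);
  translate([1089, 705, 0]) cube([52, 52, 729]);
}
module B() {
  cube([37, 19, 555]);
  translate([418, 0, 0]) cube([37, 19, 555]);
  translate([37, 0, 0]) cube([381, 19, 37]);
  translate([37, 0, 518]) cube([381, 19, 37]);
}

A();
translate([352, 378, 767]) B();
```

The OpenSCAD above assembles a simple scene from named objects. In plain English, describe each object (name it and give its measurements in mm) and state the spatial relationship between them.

A is a table: top 1159 mm (x) × 775 mm (y), 38 mm thick, upper face at z = 767 mm, on four 52×52 mm square legs, each inset 18 mm from the nearest pair of top edges, running from z = 0 to the bottom of the top.

B is a rectangular picture frame lying in the x–z plane (depth along y). The opening is 381 mm wide (x) by 481 mm tall (z), surrounded by a border 37 mm wide on all four sides. The frame is 19 mm deep and is made of two full-height vertical stiles with two horizontal rails fitted between them.

The picture frame is on top of the table, centred.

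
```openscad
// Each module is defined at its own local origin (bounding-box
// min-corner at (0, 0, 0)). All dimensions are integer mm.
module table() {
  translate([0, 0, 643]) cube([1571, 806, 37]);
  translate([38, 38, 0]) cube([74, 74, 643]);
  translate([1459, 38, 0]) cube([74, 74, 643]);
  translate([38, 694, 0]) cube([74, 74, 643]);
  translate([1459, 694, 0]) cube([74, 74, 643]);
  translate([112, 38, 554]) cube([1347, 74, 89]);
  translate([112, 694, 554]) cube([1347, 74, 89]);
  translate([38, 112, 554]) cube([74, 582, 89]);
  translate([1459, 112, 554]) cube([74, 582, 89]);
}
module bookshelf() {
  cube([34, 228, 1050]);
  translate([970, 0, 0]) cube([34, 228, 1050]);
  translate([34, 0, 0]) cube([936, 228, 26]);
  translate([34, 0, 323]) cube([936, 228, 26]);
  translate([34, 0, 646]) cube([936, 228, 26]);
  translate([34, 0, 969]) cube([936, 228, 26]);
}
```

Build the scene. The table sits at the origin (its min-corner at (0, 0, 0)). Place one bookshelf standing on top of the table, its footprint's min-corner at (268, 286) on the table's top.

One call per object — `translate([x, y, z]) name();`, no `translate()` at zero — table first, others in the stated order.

table();
translate([268, 286, 680]) bookshelf();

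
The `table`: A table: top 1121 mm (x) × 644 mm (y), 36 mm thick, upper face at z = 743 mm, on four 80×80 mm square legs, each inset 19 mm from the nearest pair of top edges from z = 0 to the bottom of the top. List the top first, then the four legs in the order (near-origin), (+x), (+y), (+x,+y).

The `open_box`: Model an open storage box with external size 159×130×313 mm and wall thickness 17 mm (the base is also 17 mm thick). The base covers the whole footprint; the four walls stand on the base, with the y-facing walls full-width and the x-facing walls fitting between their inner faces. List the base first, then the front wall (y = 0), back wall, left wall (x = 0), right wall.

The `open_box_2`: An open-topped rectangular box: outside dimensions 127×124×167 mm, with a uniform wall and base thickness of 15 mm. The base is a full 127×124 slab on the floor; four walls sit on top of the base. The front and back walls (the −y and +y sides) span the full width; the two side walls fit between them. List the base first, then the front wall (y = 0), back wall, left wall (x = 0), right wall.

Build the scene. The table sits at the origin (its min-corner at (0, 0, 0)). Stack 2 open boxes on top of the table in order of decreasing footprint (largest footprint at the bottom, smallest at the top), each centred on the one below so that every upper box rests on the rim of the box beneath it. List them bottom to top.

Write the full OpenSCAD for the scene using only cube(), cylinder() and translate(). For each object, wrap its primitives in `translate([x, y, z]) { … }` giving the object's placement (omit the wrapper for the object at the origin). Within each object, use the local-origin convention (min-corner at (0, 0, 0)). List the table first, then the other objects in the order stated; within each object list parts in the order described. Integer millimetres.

translate([0, 0, 707]) cube([1121, 644, 36]);
translate([19, 19, 0]) cube([80, 80, 707]);
translate([1022, 19, 0]) cube([80, 80, 707]);
translate([19, 545, 0]) cube([80, 80, 707]);
translate([1022, 545, 0]) cube([80, 80, 707]);
translate([481, 257, 743]) {
  cube([159, 130, 17]);
  translate([0, 0, 17]) cube([159, 17, 296]);
  translate([0, 113, 17]) cube([159, 17, 296]);
  translate([0, 17, 17]) cube([17, 96, 296]);
  translate([142, 17, 17]) cube([17, 96, 296]);
}
translate([497, 260, 1056]) {
  cube([127, 124, 15]);
  translate([0, 0, 15]) cube([127, 15, 152]);
  translate([0, 109, 15]) cube([127, 15, 152]);
  translate([0, 15, 15]) cube([15, 94, 152]);
  translate([112, 15, 15]) cube([15, 94, 152]);
}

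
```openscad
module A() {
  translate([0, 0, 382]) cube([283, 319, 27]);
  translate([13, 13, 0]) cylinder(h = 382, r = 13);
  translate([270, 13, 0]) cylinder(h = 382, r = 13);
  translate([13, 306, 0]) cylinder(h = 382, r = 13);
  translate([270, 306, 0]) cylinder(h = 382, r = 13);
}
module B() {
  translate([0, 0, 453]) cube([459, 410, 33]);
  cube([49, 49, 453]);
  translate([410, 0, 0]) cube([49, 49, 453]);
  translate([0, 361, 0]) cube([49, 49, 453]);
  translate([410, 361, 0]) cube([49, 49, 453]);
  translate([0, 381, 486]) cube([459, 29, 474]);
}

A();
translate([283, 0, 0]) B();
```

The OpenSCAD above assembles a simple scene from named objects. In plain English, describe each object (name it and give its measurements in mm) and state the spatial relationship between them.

A is a four-legged stool. The seat is 283×319 mm, 27 mm thick, top at z = 409 mm. It stands on four round legs, each 26 mm in diameter, from z = 0 to the seat underside, each leg's axis is inset half a diameter from the nearest pair of seat edges (so the leg's bounding box is flush with the corner).

B is a chair. The seat is a 459×410×33 mm slab with its top at z = 486 mm, on four 49×49 mm corner legs (flush with the seat edges, standing on z = 0). A flat backrest 29 mm thick, 474 mm tall, spans the full seat width and rises from the seat top along its +y edge, rear face flush with the rear of the seat.

The chair is against the stool's +x side, with their −y faces flush.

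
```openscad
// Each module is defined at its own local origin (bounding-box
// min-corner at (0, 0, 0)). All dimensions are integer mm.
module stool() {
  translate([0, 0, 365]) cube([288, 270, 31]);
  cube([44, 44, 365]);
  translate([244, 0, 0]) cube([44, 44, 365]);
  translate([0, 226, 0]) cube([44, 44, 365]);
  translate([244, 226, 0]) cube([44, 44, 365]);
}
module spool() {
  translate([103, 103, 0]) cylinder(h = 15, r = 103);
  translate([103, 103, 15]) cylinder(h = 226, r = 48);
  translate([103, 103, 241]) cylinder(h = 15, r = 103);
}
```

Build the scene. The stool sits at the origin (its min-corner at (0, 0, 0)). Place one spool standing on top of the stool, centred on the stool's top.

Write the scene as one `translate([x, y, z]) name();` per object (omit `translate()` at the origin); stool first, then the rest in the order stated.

stool();
translate([41, 32, 396]) spool();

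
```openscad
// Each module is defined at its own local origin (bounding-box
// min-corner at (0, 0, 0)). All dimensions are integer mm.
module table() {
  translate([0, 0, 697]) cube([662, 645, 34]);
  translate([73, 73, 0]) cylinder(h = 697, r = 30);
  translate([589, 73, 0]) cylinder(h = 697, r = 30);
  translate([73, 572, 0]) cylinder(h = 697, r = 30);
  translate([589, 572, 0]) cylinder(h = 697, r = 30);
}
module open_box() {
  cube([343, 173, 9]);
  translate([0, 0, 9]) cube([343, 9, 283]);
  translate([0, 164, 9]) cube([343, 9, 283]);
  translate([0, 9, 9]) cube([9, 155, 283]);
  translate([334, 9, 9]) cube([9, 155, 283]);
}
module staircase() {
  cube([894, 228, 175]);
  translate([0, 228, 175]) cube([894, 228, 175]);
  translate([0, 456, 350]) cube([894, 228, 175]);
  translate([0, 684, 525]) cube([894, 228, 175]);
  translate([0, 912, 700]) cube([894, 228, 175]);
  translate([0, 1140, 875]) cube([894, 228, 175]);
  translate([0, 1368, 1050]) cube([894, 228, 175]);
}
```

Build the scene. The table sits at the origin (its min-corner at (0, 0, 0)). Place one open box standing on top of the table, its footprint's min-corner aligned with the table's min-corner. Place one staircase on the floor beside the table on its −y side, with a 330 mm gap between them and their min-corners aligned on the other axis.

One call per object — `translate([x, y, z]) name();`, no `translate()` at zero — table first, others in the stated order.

table();
translate([0, 0, 731]) open_box();
translate([0, -1926, 0]) staircase();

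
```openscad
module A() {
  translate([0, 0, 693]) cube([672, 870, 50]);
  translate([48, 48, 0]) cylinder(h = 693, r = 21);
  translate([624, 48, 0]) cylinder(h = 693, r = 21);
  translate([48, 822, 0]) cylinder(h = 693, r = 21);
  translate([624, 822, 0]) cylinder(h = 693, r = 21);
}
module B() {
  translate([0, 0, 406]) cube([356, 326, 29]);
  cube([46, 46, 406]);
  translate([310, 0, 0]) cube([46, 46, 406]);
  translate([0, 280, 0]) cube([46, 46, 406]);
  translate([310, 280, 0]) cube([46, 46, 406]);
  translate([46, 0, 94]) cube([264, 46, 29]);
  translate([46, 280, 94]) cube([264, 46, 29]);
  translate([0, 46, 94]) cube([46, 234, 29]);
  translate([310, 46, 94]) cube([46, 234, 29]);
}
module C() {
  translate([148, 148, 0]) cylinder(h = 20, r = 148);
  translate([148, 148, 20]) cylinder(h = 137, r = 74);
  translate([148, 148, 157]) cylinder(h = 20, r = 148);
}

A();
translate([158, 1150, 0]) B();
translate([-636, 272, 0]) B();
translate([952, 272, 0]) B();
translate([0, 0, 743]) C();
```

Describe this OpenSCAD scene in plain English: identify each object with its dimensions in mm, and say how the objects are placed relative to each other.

A is a table with a 672×870 mm rectangular top, 50 mm thick, top surface at z = 743 mm, supported by four round legs of 42 mm diameter, each leg's bounding box inset 27 mm from the nearest pair of top edges, running from the floor.

B is a simple wooden stool: a rectangular seat 356 mm (x) by 326 mm (y), 29 mm thick, top face at z = 435 mm, on four square legs, each 46×46 mm in cross-section. The legs rest on z = 0, each flush with a corner of the seat. Four stretchers, 46 mm wide and 29 mm tall, connect adjacent legs with their undersides at z = 94 mm, each running between the inner faces of the legs it joins and aligned with the legs' outer faces on the other axis.

C is a spool: two coaxial disc flanges of radius 148 mm and thickness 20 mm, joined by a core cylinder of radius 74 mm and height 137 mm. The lower flange rests on z = 0 and the three cylinders share a vertical axis.

Three stools sit around the table at the +y, −x, +x sides. The spool is on top of the table.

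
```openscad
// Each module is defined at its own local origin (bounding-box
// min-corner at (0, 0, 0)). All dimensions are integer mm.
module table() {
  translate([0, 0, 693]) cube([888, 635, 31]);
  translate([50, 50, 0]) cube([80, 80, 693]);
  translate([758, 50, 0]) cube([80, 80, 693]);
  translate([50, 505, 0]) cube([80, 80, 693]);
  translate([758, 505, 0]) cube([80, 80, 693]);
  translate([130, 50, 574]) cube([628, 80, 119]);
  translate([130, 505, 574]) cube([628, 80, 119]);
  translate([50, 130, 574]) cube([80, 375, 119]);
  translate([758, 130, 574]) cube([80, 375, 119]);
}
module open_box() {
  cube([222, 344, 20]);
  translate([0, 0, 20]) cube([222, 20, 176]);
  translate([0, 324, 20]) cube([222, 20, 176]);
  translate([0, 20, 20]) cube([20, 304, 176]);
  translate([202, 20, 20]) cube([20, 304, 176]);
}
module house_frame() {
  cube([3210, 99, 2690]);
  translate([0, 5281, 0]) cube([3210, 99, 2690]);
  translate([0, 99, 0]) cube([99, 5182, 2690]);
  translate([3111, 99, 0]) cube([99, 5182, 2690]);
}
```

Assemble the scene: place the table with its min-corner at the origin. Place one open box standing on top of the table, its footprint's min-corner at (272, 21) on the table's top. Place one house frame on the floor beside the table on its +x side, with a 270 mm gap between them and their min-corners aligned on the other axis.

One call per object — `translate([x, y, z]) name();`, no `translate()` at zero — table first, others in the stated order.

table();
translate([272, 21, 724]) open_box();
translate([1158, 0, 0]) house_frame();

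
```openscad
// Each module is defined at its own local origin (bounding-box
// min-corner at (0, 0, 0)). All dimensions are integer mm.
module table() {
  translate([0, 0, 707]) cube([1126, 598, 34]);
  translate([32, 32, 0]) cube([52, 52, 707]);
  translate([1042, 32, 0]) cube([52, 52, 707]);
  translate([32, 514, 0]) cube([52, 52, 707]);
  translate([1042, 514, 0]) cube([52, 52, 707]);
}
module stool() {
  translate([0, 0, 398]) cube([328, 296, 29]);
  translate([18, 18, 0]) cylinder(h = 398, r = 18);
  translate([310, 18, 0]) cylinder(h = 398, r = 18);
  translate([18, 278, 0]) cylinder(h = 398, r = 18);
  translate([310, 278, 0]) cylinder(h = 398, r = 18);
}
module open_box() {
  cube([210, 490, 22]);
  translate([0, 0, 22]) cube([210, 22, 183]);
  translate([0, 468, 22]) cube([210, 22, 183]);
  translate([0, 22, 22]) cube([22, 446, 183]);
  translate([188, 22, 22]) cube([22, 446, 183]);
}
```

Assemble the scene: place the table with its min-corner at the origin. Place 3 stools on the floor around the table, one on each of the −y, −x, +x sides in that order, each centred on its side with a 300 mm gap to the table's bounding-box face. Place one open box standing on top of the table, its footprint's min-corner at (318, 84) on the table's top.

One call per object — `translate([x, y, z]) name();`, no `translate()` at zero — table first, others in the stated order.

table();
translate([399, -596, 0]) stool();
translate([-628, 151, 0]) stool();
translate([1426, 151, 0]) stool();
translate([318, 84, 741]) open_box();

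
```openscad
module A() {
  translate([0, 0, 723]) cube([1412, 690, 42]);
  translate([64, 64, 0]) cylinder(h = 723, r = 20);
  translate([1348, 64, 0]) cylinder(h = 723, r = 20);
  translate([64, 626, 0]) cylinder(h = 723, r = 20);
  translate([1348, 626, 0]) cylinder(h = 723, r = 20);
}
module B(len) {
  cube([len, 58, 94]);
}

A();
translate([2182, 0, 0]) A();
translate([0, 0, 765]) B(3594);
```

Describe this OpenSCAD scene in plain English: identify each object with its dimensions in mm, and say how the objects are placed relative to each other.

A is a rectangular dining table. The top is 1412×690×42 mm with its upper surface at z = 765 mm. It stands on four round legs of 40 mm diameter, each leg's bounding box inset 44 mm from the nearest pair of top edges, running from the floor to the underside of the top.

B is a rectangular beam 3594 mm long (x), 58 mm deep (y), 94 mm thick (z).

The beam spans the tops of two tables placed 770 mm apart, resting at z = 765 mm.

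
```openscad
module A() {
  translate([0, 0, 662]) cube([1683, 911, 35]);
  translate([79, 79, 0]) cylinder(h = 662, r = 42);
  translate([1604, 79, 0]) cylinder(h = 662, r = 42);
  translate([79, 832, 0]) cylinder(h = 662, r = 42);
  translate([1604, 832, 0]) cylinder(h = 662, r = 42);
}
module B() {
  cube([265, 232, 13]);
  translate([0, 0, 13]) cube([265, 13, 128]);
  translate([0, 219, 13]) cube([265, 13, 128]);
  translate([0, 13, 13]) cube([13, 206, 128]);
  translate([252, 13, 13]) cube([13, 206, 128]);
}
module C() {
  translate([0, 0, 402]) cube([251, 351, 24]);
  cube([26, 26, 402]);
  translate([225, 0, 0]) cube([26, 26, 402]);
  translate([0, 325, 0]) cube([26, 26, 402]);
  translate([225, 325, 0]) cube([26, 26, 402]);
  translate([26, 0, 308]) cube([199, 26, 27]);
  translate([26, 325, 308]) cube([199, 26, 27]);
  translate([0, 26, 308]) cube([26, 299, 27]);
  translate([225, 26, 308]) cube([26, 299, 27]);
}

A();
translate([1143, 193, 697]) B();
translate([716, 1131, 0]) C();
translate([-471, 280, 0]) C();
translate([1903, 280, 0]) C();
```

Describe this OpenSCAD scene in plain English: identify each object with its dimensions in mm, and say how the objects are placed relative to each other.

A is a table: top 1683 mm (x) × 911 mm (y), 35 mm thick, upper face at z = 697 mm, on four round legs of 84 mm diameter, each leg's bounding box inset 37 mm from the nearest pair of top edges, running from z = 0 to the bottom of the top.

B is an open-topped rectangular box: outside dimensions 265×232×141 mm, with a uniform wall and base thickness of 13 mm. The base is a full 265×232 slab on the floor; four walls sit on top of the base. The front and back walls (the −y and +y sides) span the full width; the two side walls fit between them.

C is a simple wooden stool: a rectangular seat 251 mm (x) by 351 mm (y), 24 mm thick, top face at z = 426 mm, on four square legs, each 26×26 mm in cross-section. The legs rest on z = 0, each flush with a corner of the seat. Four stretchers, 26 mm wide and 27 mm tall, connect adjacent legs with their undersides at z = 308 mm, each running between the inner faces of the legs it joins and aligned with the legs' outer faces on the other axis.

The open box is on top of the table. Three stools sit around the table at the +y, −x, +x sides.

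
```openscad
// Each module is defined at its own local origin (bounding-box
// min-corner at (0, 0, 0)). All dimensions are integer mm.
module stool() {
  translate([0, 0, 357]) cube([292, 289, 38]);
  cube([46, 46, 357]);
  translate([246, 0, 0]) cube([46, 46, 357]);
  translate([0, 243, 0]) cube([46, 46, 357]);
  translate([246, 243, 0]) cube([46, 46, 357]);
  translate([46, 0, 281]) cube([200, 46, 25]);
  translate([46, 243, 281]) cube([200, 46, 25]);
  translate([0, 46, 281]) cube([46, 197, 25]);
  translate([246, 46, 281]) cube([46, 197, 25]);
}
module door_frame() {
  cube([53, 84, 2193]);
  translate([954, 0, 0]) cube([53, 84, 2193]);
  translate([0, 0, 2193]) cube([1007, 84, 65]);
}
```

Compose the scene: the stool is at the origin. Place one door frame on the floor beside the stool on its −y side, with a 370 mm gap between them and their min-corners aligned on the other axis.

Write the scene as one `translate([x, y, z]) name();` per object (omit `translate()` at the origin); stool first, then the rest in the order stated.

stool();
translate([0, -454, 0]) door_frame();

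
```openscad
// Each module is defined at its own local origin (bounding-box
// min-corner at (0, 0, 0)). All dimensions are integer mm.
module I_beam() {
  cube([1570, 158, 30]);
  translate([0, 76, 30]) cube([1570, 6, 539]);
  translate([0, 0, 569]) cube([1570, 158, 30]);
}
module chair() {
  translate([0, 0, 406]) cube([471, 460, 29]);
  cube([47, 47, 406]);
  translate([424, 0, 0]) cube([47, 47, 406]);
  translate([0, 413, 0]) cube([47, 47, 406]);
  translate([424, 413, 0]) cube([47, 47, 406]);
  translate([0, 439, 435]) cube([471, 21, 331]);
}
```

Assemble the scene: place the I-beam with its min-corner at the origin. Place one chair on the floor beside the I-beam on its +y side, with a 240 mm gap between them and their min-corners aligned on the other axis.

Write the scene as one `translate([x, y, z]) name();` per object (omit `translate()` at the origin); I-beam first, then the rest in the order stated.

I_beam();
translate([0, 398, 0]) chair();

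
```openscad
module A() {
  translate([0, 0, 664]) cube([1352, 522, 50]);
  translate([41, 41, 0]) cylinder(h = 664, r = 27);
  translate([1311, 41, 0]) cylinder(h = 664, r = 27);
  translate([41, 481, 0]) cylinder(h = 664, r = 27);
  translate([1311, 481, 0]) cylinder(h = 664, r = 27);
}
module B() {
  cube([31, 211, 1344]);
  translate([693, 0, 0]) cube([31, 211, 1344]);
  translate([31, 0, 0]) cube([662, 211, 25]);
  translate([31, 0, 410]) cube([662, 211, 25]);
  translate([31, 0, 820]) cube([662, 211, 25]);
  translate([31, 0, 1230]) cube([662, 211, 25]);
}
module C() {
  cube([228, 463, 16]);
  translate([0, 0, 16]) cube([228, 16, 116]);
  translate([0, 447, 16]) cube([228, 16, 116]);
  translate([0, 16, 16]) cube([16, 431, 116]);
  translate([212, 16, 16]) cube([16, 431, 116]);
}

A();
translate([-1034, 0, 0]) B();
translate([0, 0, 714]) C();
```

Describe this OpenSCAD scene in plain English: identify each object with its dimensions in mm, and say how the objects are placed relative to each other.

A is a table: top 1352 mm (x) × 522 mm (y), 50 mm thick, upper face at z = 714 mm, on four round legs of 54 mm diameter, each leg's bounding box inset 14 mm from the nearest pair of top edges, running from z = 0 to the bottom of the top.

B is a bookshelf 724 mm wide overall, 211 mm deep and 1344 mm tall. The two sides are 31 mm thick vertical panels. 4 horizontal shelves of 25 mm thickness span between the inner faces of the sides; the lowest shelf sits on the floor and shelves are stacked with a clear vertical gap of 385 mm between each pair.

C is an open-topped rectangular box: outside dimensions 228×463×132 mm, with a uniform wall and base thickness of 16 mm. The base is a full 228×463 slab on the floor; four walls sit on top of the base. The front and back walls (the −y and +y sides) span the full width; the two side walls fit between them.

The bookshelf is on the floor beside the table on its −x side. The open box is on top of the table.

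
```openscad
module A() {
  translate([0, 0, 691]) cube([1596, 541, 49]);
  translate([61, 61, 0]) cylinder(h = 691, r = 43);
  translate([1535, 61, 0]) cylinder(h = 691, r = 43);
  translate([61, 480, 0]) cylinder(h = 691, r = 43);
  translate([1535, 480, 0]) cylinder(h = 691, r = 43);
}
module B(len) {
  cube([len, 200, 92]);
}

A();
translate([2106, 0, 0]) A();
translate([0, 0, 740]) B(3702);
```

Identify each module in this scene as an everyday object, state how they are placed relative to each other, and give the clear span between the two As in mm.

A is a table. B is a beam. A beam spans the tops of two tables. The clear span between the two tables is 510 mm.

Second table starts at x = 2106; first ends at x = 1596; clear span = 2106 − 1596 = 510 mm.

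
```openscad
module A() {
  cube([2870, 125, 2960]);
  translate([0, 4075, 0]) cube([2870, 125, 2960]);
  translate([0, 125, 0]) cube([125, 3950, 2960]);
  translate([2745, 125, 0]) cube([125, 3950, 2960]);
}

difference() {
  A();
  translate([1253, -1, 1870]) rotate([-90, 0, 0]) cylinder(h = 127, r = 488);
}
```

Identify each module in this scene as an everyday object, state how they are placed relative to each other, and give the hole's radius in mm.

The subtracted cylinder has r = 488 mm.

A is a house frame. The house frame has a circular hole through its front wall. The hole's radius is 488 mm.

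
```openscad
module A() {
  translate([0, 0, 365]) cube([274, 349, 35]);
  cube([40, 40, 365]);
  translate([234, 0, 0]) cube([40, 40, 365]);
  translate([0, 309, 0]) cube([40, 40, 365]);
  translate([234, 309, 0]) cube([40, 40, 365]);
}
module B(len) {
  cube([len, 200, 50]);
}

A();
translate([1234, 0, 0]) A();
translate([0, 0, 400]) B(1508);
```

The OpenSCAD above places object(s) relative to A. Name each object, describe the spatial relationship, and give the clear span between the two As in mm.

A is a stool. B is a beam. A beam spans the tops of two stools. The clear span between the two stools is 960 mm.

Second stool starts at x = 1234; first ends at x = 274; clear span = 1234 − 274 = 960 mm.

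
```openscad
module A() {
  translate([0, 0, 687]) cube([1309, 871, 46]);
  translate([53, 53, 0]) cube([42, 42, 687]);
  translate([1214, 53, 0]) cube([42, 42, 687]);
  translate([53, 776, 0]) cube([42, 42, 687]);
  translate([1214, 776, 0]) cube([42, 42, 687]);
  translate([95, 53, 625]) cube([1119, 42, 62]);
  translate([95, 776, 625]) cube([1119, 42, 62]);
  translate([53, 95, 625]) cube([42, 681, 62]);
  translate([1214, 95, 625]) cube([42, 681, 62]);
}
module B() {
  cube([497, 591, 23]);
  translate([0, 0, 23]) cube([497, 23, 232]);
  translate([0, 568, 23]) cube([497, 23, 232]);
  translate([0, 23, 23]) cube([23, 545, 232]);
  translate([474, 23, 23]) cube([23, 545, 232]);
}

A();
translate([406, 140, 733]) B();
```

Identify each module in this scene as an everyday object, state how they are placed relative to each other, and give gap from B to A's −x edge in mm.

The open box's min-x is at 406; the table's min-x is 0; gap = 406 mm.

A is a table. B is an open box. The open box is on top of the table, centred. The gap from the open box to the table's −x edge is 406 mm.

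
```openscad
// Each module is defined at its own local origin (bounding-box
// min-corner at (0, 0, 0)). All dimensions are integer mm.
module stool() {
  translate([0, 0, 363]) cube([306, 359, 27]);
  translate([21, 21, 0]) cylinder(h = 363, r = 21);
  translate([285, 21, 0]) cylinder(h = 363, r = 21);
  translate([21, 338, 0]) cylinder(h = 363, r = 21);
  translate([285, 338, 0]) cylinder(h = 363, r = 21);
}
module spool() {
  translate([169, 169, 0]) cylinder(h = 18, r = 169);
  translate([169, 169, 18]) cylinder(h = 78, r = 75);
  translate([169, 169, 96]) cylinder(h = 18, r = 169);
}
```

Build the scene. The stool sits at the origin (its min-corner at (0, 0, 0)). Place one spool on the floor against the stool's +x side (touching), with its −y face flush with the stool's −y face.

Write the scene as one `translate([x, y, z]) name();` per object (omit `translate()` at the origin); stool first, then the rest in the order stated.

stool();
translate([306, 0, 0]) spool();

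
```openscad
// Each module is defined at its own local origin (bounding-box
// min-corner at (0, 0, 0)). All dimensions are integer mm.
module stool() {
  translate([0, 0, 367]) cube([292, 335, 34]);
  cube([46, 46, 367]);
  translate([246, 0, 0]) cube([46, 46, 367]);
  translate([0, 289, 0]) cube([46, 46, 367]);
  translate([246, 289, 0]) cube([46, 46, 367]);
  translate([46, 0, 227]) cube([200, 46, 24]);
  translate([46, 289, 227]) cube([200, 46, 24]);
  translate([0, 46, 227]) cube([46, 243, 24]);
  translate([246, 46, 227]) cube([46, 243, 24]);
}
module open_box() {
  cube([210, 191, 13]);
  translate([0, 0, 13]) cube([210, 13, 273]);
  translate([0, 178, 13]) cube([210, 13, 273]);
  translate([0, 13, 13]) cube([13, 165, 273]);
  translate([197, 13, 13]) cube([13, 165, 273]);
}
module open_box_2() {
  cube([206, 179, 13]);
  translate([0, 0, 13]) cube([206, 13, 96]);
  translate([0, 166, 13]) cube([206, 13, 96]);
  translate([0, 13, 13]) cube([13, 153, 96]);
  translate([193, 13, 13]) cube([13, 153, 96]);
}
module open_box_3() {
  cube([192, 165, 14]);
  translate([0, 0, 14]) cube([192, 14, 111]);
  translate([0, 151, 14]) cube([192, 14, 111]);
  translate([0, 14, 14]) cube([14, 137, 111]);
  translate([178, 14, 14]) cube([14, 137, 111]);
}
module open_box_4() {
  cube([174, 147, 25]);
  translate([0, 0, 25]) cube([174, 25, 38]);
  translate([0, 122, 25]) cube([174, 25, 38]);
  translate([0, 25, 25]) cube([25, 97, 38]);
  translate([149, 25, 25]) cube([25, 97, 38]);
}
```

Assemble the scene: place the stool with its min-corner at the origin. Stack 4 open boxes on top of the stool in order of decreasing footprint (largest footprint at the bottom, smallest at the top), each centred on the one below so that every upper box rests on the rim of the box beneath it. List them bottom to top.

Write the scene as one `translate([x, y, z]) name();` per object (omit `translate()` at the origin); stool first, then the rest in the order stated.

stool();
translate([41, 72, 401]) open_box();
translate([43, 78, 687]) open_box_2();
translate([50, 85, 796]) open_box_3();
translate([59, 94, 921]) open_box_4();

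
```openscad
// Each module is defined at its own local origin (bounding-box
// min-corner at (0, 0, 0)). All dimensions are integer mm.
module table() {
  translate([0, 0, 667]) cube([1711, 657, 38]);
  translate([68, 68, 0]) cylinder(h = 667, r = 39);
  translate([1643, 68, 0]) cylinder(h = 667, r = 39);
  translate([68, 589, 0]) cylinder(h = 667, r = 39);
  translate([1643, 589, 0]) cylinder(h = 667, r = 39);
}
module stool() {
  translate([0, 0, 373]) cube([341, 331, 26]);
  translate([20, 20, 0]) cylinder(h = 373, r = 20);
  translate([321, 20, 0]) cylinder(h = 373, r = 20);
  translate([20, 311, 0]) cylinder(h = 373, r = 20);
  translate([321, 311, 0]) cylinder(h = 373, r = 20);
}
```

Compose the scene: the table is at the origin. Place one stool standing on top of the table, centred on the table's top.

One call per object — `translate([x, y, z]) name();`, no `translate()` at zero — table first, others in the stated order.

table();
translate([685, 163, 705]) stool();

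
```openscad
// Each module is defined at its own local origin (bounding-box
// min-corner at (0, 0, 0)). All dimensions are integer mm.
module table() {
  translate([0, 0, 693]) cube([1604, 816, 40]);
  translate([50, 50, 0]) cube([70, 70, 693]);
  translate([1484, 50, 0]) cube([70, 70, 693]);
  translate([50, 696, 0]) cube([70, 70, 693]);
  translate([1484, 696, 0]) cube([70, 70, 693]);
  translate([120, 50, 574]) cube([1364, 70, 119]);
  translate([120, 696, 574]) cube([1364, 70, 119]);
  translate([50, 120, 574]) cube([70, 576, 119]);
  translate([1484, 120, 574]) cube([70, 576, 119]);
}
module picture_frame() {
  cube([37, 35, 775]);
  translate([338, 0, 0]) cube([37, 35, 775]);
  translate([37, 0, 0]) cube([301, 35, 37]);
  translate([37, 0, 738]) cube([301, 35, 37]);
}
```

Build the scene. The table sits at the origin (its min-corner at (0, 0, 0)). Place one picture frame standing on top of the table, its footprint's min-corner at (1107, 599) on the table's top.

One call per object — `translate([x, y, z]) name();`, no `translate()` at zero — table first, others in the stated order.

table();
translate([1107, 599, 733]) picture_frame();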